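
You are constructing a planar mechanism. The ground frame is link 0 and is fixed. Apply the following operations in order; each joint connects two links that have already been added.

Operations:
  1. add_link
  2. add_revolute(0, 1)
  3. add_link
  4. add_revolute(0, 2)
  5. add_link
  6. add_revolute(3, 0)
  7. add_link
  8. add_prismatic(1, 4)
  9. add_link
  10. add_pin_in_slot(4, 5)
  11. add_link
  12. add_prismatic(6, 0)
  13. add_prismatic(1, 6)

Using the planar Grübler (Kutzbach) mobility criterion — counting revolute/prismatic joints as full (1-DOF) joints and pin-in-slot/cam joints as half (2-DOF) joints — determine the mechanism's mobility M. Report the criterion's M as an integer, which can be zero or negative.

[1;0;0] (link 0 is ground)
L+ [2;0;0]
R(0,1)∈J1 [2;1;0]
L+ [3;1;0]
R(0,2)∈J1 [3;2;0]
L+ [4;2;0]
R(3,0)∈J1 [4;3;0]
L+ [5;3;0]
P(1,4)∈J1 [5;4;0]
L+ [6;4;0]
PS(4,5)∈J2 [6;4;1]
L+ [7;4;1]
P(6,0)∈J1 [7;5;1]
P(1,6)∈J1 [7;6;1]
mobility = 18 − 12 − 1 = 5

M = 5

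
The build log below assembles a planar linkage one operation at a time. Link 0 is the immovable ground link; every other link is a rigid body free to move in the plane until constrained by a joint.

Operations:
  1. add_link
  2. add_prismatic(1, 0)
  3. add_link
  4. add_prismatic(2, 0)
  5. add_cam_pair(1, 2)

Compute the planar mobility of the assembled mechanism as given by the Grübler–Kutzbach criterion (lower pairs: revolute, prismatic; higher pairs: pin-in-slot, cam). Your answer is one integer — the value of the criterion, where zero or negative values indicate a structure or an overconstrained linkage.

L=1 J1=0 J2=0
add link → L=2 J1=0 J2=0
P@1,0 dof=1 J1 → L=2 J1=1 J2=0
add link → L=3 J1=1 J2=0
P@2,0 dof=1 J1 → L=3 J1=2 J2=0
C@1,2 dof=2 J2 → L=3 J1=2 J2=1
M=3(L−1)−2J1−J2=3·2−2·2−1=1

M = 1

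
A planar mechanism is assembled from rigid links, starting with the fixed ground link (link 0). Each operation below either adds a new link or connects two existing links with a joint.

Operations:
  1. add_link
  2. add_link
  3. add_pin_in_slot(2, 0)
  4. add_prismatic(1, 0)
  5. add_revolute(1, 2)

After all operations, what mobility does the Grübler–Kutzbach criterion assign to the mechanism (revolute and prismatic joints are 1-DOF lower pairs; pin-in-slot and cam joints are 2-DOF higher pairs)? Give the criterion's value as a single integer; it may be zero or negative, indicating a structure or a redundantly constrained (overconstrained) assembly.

link 0 = ground. State L|J1|J2 = 1|0|0
+link1  2|0|0
+link2  3|0|0
PS(2,0) f=2→J2  3|0|1
P(1,0) f=1→J1  3|1|1
R(1,2) f=1→J1  3|2|1
M = 3(3−1)−2·2−1 = 6−4−1 = 1

M = 1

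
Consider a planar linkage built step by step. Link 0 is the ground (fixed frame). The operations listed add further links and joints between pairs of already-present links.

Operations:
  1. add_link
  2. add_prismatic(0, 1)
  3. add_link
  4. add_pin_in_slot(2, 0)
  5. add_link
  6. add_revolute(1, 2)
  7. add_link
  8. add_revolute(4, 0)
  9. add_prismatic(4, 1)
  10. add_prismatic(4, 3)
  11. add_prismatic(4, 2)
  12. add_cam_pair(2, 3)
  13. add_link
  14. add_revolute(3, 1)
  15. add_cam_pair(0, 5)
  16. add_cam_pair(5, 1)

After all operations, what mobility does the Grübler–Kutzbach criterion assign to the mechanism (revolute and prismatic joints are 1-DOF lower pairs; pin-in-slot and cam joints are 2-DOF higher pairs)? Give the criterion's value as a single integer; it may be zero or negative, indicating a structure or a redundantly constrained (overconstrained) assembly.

ground; <1,0,0>
#1 <2,0,0>
P:0↔1 J1 <2,1,0>
#2 <3,1,0>
PS:2↔0 J2 <3,1,1>
#3 <4,1,1>
R:1↔2 J1 <4,2,1>
#4 <5,2,1>
R:4↔0 J1 <5,3,1>
P:4↔1 J1 <5,4,1>
P:4↔3 J1 <5,5,1>
P:4↔2 J1 <5,6,1>
C:2↔3 J2 <5,6,2>
#5 <6,6,2>
R:3↔1 J1 <6,7,2>
C:0↔5 J2 <6,7,3>
C:5↔1 J2 <6,7,4>
3×5 − 2×7 − 1×4 = -3

M = -3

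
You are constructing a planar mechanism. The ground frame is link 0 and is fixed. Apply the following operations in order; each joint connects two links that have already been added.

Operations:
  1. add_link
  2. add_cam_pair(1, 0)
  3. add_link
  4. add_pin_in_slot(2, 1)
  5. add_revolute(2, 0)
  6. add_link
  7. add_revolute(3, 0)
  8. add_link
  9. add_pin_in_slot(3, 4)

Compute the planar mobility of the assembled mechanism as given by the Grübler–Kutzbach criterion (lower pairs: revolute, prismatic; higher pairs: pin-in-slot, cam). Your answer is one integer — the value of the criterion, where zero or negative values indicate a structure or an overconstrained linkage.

M = 5

link 0 = ground. State L|J1|J2 = 1|0|0
+link1  2|0|0
C(1,0) f=2→J2  2|0|1
+link2  3|0|1
PS(2,1) f=2→J2  3|0|2
R(2,0) f=1→J1  3|1|2
+link3  4|1|2
R(3,0) f=1→J1  4|2|2
+link4  5|2|2
PS(3,4) f=2→J2  5|2|3
M = 3(5−1)−2·2−3 = 12−4−3 = 5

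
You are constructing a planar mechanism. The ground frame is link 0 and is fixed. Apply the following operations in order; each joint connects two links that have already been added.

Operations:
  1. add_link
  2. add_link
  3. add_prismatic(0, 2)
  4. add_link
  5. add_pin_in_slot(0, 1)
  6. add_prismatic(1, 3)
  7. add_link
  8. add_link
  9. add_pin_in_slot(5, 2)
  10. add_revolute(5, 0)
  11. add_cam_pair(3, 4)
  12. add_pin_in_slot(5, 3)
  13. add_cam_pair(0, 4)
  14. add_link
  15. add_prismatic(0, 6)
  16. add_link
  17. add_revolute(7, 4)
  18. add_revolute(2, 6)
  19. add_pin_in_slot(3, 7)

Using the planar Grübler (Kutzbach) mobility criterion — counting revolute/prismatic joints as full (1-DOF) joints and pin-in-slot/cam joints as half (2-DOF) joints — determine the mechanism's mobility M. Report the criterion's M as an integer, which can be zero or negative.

M = 3

ground; <1,0,0>
#1 <2,0,0>
#2 <3,0,0>
P:0↔2 J1 <3,1,0>
#3 <4,1,0>
PS:0↔1 J2 <4,1,1>
P:1↔3 J1 <4,2,1>
#4 <5,2,1>
#5 <6,2,1>
PS:5↔2 J2 <6,2,2>
R:5↔0 J1 <6,3,2>
C:3↔4 J2 <6,3,3>
PS:5↔3 J2 <6,3,4>
C:0↔4 J2 <6,3,5>
#6 <7,3,5>
P:0↔6 J1 <7,4,5>
#7 <8,4,5>
R:7↔4 J1 <8,5,5>
R:2↔6 J1 <8,6,5>
PS:3↔7 J2 <8,6,6>
3×7 − 2×6 − 1×6 = 3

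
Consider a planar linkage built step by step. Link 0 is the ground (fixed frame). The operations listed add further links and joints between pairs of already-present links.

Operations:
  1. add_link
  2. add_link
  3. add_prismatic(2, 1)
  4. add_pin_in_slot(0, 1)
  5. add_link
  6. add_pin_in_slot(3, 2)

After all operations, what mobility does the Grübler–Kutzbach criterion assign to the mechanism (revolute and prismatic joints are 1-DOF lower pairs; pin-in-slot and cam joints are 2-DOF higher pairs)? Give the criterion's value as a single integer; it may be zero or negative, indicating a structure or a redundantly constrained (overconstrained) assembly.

M = 5

[1;0;0] (link 0 is ground)
L+ [2;0;0]
L+ [3;0;0]
P(2,1)∈J1 [3;1;0]
PS(0,1)∈J2 [3;1;1]
L+ [4;1;1]
PS(3,2)∈J2 [4;1;2]
mobility = 9 − 2 − 2 = 5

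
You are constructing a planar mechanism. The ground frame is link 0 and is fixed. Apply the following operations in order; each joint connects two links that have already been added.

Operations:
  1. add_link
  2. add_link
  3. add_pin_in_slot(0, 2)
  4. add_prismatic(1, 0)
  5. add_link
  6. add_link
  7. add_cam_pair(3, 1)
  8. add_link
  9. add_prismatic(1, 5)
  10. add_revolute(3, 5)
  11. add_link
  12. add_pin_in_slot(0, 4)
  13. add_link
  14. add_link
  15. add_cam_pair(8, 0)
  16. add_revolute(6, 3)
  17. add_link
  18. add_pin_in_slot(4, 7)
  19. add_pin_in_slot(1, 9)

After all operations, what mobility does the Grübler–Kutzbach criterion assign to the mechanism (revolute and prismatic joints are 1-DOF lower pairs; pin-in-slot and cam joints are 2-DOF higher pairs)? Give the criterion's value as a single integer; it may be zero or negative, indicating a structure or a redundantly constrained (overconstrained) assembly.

M = 13

ground; <1,0,0>
#1 <2,0,0>
#2 <3,0,0>
PS:0↔2 J2 <3,0,1>
P:1↔0 J1 <3,1,1>
#3 <4,1,1>
#4 <5,1,1>
C:3↔1 J2 <5,1,2>
#5 <6,1,2>
P:1↔5 J1 <6,2,2>
R:3↔5 J1 <6,3,2>
#6 <7,3,2>
PS:0↔4 J2 <7,3,3>
#7 <8,3,3>
#8 <9,3,3>
C:8↔0 J2 <9,3,4>
R:6↔3 J1 <9,4,4>
#9 <10,4,4>
PS:4↔7 J2 <10,4,5>
PS:1↔9 J2 <10,4,6>
3×9 − 2×4 − 1×6 = 13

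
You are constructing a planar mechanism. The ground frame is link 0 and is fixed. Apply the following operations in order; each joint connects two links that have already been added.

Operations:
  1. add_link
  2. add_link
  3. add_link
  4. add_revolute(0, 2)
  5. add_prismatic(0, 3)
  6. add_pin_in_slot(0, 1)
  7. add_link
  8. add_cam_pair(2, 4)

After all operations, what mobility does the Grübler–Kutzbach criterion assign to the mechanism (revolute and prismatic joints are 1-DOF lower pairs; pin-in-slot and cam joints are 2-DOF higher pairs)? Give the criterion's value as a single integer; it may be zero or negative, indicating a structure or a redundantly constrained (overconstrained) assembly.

M = 6

ground; <1,0,0>
#1 <2,0,0>
#2 <3,0,0>
#3 <4,0,0>
R:0↔2 J1 <4,1,0>
P:0↔3 J1 <4,2,0>
PS:0↔1 J2 <4,2,1>
#4 <5,2,1>
C:2↔4 J2 <5,2,2>
3×4 − 2×2 − 1×2 = 6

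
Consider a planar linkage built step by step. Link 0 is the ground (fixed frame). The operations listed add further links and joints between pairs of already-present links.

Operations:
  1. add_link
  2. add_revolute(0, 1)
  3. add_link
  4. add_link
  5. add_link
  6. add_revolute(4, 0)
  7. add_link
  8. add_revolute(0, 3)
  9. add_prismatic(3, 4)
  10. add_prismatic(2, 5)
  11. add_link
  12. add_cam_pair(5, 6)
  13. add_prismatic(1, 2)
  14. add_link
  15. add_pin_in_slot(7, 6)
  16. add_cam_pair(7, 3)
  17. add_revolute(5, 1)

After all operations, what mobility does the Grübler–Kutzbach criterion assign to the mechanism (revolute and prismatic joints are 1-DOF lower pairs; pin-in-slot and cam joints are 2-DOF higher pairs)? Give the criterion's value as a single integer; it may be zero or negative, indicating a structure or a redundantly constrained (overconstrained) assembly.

M = 4

(L,J1,J2)=(1,0,0); link0 fixed
link1: (2,0,0)
R 0-1 [J1]: (2,1,0)
link2: (3,1,0)
link3: (4,1,0)
link4: (5,1,0)
R 4-0 [J1]: (5,2,0)
link5: (6,2,0)
R 0-3 [J1]: (6,3,0)
P 3-4 [J1]: (6,4,0)
P 2-5 [J1]: (6,5,0)
link6: (7,5,0)
C 5-6 [J2]: (7,5,1)
P 1-2 [J1]: (7,6,1)
link7: (8,6,1)
PS 7-6 [J2]: (8,6,2)
C 7-3 [J2]: (8,6,3)
R 5-1 [J1]: (8,7,3)
Grübler: 3·7 − 2·7 − 3 = 4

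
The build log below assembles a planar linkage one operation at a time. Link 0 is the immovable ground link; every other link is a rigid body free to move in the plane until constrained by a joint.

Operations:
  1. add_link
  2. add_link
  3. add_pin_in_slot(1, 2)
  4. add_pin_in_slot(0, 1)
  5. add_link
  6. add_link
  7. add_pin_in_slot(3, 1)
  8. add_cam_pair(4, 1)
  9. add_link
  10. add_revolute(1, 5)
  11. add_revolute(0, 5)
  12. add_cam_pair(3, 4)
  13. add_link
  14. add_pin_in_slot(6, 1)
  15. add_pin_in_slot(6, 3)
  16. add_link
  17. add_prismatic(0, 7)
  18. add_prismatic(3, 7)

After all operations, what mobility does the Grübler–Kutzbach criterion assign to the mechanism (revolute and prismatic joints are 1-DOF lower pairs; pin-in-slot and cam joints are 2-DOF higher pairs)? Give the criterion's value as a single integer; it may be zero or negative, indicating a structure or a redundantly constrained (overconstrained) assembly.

[1;0;0] (link 0 is ground)
L+ [2;0;0]
L+ [3;0;0]
PS(1,2)∈J2 [3;0;1]
PS(0,1)∈J2 [3;0;2]
L+ [4;0;2]
L+ [5;0;2]
PS(3,1)∈J2 [5;0;3]
C(4,1)∈J2 [5;0;4]
L+ [6;0;4]
R(1,5)∈J1 [6;1;4]
R(0,5)∈J1 [6;2;4]
C(3,4)∈J2 [6;2;5]
L+ [7;2;5]
PS(6,1)∈J2 [7;2;6]
PS(6,3)∈J2 [7;2;7]
L+ [8;2;7]
P(0,7)∈J1 [8;3;7]
P(3,7)∈J1 [8;4;7]
mobility = 21 − 8 − 7 = 6

M = 6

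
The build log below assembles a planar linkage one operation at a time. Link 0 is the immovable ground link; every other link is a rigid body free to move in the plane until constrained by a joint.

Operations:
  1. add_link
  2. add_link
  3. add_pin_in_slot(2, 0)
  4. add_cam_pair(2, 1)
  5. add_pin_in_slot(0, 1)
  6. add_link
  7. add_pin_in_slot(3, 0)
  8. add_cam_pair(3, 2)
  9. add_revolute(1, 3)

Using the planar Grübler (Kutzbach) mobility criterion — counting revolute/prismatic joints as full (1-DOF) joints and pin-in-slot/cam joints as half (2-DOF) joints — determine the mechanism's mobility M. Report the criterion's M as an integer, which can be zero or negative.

L=1 J1=0 J2=0
add link → L=2 J1=0 J2=0
add link → L=3 J1=0 J2=0
PS@2,0 dof=2 J2 → L=3 J1=0 J2=1
C@2,1 dof=2 J2 → L=3 J1=0 J2=2
PS@0,1 dof=2 J2 → L=3 J1=0 J2=3
add link → L=4 J1=0 J2=3
PS@3,0 dof=2 J2 → L=4 J1=0 J2=4
C@3,2 dof=2 J2 → L=4 J1=0 J2=5
R@1,3 dof=1 J1 → L=4 J1=1 J2=5
M=3(L−1)−2J1−J2=3·3−2·1−5=2

M = 2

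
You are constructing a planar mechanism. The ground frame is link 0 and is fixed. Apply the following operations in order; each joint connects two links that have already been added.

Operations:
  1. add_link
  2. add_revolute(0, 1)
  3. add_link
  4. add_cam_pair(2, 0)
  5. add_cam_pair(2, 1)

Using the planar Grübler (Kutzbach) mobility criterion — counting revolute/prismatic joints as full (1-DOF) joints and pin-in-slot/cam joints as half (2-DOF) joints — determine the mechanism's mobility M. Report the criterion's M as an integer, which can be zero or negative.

M = 2

(L,J1,J2)=(1,0,0); link0 fixed
link1: (2,0,0)
R 0-1 [J1]: (2,1,0)
link2: (3,1,0)
C 2-0 [J2]: (3,1,1)
C 2-1 [J2]: (3,1,2)
Grübler: 3·2 − 2·1 − 2 = 2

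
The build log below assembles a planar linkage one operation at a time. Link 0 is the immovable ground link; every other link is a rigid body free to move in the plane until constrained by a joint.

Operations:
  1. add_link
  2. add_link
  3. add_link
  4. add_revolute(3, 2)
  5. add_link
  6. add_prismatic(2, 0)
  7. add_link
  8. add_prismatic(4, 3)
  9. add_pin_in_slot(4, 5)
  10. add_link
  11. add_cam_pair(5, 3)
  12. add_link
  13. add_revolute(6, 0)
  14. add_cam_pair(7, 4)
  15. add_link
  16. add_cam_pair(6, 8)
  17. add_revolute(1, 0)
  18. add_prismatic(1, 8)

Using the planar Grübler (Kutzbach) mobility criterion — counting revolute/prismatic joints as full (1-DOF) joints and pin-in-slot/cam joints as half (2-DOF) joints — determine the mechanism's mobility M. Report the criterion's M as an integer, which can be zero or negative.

ground; <1,0,0>
#1 <2,0,0>
#2 <3,0,0>
#3 <4,0,0>
R:3↔2 J1 <4,1,0>
#4 <5,1,0>
P:2↔0 J1 <5,2,0>
#5 <6,2,0>
P:4↔3 J1 <6,3,0>
PS:4↔5 J2 <6,3,1>
#6 <7,3,1>
C:5↔3 J2 <7,3,2>
#7 <8,3,2>
R:6↔0 J1 <8,4,2>
C:7↔4 J2 <8,4,3>
#8 <9,4,3>
C:6↔8 J2 <9,4,4>
R:1↔0 J1 <9,5,4>
P:1↔8 J1 <9,6,4>
3×8 − 2×6 − 1×4 = 8

M = 8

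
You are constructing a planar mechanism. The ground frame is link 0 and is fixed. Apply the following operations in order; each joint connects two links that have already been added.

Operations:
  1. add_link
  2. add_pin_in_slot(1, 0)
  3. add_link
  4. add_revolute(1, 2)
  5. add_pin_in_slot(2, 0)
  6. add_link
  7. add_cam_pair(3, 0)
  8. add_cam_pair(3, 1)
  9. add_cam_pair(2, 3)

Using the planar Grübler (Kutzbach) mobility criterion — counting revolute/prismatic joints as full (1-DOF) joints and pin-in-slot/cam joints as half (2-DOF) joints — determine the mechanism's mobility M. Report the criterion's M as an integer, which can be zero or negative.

L=1 J1=0 J2=0
add link → L=2 J1=0 J2=0
PS@1,0 dof=2 J2 → L=2 J1=0 J2=1
add link → L=3 J1=0 J2=1
R@1,2 dof=1 J1 → L=3 J1=1 J2=1
PS@2,0 dof=2 J2 → L=3 J1=1 J2=2
add link → L=4 J1=1 J2=2
C@3,0 dof=2 J2 → L=4 J1=1 J2=3
C@3,1 dof=2 J2 → L=4 J1=1 J2=4
C@2,3 dof=2 J2 → L=4 J1=1 J2=5
M=3(L−1)−2J1−J2=3·3−2·1−5=2

M = 2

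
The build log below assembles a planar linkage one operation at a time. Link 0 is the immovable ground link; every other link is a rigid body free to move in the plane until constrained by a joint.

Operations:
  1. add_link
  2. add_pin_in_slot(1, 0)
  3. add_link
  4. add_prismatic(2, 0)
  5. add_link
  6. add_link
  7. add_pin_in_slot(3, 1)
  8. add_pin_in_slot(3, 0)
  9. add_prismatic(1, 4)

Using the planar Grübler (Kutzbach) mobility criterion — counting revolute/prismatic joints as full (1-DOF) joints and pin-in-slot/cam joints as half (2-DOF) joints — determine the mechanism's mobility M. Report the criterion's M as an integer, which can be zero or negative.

L=1 J1=0 J2=0
add link → L=2 J1=0 J2=0
PS@1,0 dof=2 J2 → L=2 J1=0 J2=1
add link → L=3 J1=0 J2=1
P@2,0 dof=1 J1 → L=3 J1=1 J2=1
add link → L=4 J1=1 J2=1
add link → L=5 J1=1 J2=1
PS@3,1 dof=2 J2 → L=5 J1=1 J2=2
PS@3,0 dof=2 J2 → L=5 J1=1 J2=3
P@1,4 dof=1 J1 → L=5 J1=2 J2=3
M=3(L−1)−2J1−J2=3·4−2·2−3=5

M = 5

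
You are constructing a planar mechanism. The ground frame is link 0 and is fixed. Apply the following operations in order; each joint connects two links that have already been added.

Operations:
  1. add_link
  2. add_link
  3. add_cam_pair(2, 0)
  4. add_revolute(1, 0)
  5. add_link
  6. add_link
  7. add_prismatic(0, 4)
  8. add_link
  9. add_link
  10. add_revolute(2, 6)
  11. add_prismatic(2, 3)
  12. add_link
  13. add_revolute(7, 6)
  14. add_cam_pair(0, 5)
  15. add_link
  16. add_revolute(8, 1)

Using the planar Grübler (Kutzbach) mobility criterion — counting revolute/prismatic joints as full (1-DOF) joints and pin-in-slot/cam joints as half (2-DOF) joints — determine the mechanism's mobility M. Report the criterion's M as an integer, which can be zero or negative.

M = 10

L=1 J1=0 J2=0
add link → L=2 J1=0 J2=0
add link → L=3 J1=0 J2=0
C@2,0 dof=2 J2 → L=3 J1=0 J2=1
R@1,0 dof=1 J1 → L=3 J1=1 J2=1
add link → L=4 J1=1 J2=1
add link → L=5 J1=1 J2=1
P@0,4 dof=1 J1 → L=5 J1=2 J2=1
add link → L=6 J1=2 J2=1
add link → L=7 J1=2 J2=1
R@2,6 dof=1 J1 → L=7 J1=3 J2=1
P@2,3 dof=1 J1 → L=7 J1=4 J2=1
add link → L=8 J1=4 J2=1
R@7,6 dof=1 J1 → L=8 J1=5 J2=1
C@0,5 dof=2 J2 → L=8 J1=5 J2=2
add link → L=9 J1=5 J2=2
R@8,1 dof=1 J1 → L=9 J1=6 J2=2
M=3(L−1)−2J1−J2=3·8−2·6−2=10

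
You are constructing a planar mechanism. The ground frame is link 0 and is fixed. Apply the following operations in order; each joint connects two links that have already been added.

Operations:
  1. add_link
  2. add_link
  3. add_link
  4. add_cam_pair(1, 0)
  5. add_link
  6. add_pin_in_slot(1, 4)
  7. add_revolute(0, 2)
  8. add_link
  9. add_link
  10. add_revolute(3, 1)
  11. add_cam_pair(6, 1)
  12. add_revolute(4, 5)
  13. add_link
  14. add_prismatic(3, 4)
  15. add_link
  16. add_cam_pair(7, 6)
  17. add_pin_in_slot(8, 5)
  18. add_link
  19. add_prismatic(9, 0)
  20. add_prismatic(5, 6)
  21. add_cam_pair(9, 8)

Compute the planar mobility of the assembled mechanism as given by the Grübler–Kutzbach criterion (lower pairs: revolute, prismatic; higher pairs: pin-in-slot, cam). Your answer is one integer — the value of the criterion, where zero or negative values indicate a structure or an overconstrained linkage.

M = 9

[1;0;0] (link 0 is ground)
L+ [2;0;0]
L+ [3;0;0]
L+ [4;0;0]
C(1,0)∈J2 [4;0;1]
L+ [5;0;1]
PS(1,4)∈J2 [5;0;2]
R(0,2)∈J1 [5;1;2]
L+ [6;1;2]
L+ [7;1;2]
R(3,1)∈J1 [7;2;2]
C(6,1)∈J2 [7;2;3]
R(4,5)∈J1 [7;3;3]
L+ [8;3;3]
P(3,4)∈J1 [8;4;3]
L+ [9;4;3]
C(7,6)∈J2 [9;4;4]
PS(8,5)∈J2 [9;4;5]
L+ [10;4;5]
P(9,0)∈J1 [10;5;5]
P(5,6)∈J1 [10;6;5]
C(9,8)∈J2 [10;6;6]
mobility = 27 − 12 − 6 = 9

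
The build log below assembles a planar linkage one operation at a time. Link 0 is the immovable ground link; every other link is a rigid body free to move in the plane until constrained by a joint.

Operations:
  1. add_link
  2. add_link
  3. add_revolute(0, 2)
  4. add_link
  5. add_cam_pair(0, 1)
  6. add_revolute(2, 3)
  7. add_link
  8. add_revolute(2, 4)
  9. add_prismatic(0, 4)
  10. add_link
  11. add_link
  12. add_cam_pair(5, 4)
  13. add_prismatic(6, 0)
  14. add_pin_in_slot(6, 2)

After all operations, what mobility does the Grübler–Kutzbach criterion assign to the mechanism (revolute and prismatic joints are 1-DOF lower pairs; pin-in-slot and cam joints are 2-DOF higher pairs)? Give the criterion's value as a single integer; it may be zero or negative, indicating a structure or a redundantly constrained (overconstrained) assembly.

ground; <1,0,0>
#1 <2,0,0>
#2 <3,0,0>
R:0↔2 J1 <3,1,0>
#3 <4,1,0>
C:0↔1 J2 <4,1,1>
R:2↔3 J1 <4,2,1>
#4 <5,2,1>
R:2↔4 J1 <5,3,1>
P:0↔4 J1 <5,4,1>
#5 <6,4,1>
#6 <7,4,1>
C:5↔4 J2 <7,4,2>
P:6↔0 J1 <7,5,2>
PS:6↔2 J2 <7,5,3>
3×6 − 2×5 − 1×3 = 5

M = 5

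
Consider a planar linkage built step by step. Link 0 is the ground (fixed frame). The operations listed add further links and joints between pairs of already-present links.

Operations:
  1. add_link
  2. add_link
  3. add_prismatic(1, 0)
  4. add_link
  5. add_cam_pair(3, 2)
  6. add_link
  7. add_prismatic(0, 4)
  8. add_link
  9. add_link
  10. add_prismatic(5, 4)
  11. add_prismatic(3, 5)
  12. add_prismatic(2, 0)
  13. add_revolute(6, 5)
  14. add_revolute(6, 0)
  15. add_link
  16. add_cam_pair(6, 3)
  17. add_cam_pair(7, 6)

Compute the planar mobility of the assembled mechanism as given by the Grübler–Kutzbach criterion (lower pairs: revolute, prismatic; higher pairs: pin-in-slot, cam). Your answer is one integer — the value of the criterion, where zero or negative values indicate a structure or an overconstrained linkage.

ground; <1,0,0>
#1 <2,0,0>
#2 <3,0,0>
P:1↔0 J1 <3,1,0>
#3 <4,1,0>
C:3↔2 J2 <4,1,1>
#4 <5,1,1>
P:0↔4 J1 <5,2,1>
#5 <6,2,1>
#6 <7,2,1>
P:5↔4 J1 <7,3,1>
P:3↔5 J1 <7,4,1>
P:2↔0 J1 <7,5,1>
R:6↔5 J1 <7,6,1>
R:6↔0 J1 <7,7,1>
#7 <8,7,1>
C:6↔3 J2 <8,7,2>
C:7↔6 J2 <8,7,3>
3×7 − 2×7 − 1×3 = 4

M = 4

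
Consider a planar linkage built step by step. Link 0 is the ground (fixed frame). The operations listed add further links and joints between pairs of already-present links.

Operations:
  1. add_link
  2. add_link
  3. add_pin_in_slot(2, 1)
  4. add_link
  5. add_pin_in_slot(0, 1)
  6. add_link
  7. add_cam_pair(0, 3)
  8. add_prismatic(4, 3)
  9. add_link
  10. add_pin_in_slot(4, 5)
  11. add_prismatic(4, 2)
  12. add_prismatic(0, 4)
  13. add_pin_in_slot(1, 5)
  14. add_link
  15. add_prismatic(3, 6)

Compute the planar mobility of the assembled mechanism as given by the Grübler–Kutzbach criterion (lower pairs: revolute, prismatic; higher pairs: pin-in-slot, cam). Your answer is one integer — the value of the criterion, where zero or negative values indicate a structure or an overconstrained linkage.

M = 5

ground; <1,0,0>
#1 <2,0,0>
#2 <3,0,0>
PS:2↔1 J2 <3,0,1>
#3 <4,0,1>
PS:0↔1 J2 <4,0,2>
#4 <5,0,2>
C:0↔3 J2 <5,0,3>
P:4↔3 J1 <5,1,3>
#5 <6,1,3>
PS:4↔5 J2 <6,1,4>
P:4↔2 J1 <6,2,4>
P:0↔4 J1 <6,3,4>
PS:1↔5 J2 <6,3,5>
#6 <7,3,5>
P:3↔6 J1 <7,4,5>
3×6 − 2×4 − 1×5 = 5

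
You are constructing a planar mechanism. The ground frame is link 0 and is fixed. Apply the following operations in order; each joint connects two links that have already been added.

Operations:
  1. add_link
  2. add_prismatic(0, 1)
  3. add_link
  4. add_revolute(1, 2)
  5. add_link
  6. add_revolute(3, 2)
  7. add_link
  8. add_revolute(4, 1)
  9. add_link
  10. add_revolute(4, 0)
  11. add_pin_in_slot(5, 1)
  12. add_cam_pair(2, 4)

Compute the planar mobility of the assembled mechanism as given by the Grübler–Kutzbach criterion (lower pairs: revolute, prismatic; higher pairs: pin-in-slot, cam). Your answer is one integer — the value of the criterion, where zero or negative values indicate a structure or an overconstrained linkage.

ground; <1,0,0>
#1 <2,0,0>
P:0↔1 J1 <2,1,0>
#2 <3,1,0>
R:1↔2 J1 <3,2,0>
#3 <4,2,0>
R:3↔2 J1 <4,3,0>
#4 <5,3,0>
R:4↔1 J1 <5,4,0>
#5 <6,4,0>
R:4↔0 J1 <6,5,0>
PS:5↔1 J2 <6,5,1>
C:2↔4 J2 <6,5,2>
3×5 − 2×5 − 1×2 = 3

M = 3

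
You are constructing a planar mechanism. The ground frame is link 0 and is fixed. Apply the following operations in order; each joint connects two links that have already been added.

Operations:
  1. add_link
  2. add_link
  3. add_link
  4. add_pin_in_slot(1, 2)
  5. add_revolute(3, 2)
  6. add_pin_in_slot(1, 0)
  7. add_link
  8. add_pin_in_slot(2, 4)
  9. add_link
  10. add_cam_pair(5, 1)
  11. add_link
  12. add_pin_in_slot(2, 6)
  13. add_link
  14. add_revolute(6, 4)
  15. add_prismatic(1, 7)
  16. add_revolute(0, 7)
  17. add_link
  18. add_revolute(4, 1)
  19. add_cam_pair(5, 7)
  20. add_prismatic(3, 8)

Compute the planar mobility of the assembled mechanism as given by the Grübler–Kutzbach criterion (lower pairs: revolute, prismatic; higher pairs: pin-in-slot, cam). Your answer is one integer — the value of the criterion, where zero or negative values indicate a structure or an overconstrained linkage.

M = 6

ground; <1,0,0>
#1 <2,0,0>
#2 <3,0,0>
#3 <4,0,0>
PS:1↔2 J2 <4,0,1>
R:3↔2 J1 <4,1,1>
PS:1↔0 J2 <4,1,2>
#4 <5,1,2>
PS:2↔4 J2 <5,1,3>
#5 <6,1,3>
C:5↔1 J2 <6,1,4>
#6 <7,1,4>
PS:2↔6 J2 <7,1,5>
#7 <8,1,5>
R:6↔4 J1 <8,2,5>
P:1↔7 J1 <8,3,5>
R:0↔7 J1 <8,4,5>
#8 <9,4,5>
R:4↔1 J1 <9,5,5>
C:5↔7 J2 <9,5,6>
P:3↔8 J1 <9,6,6>
3×8 − 2×6 − 1×6 = 6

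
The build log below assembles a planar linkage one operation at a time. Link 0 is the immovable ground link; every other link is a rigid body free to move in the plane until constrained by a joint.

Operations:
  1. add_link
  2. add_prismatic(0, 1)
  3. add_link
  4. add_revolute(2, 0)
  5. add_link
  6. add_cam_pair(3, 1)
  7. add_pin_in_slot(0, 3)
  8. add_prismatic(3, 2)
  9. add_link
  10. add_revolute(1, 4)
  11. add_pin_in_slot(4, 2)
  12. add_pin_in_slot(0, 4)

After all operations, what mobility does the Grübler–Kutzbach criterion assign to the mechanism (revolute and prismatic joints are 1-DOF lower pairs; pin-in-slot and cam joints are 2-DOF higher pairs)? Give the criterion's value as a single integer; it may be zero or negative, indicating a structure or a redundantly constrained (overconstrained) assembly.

M = 0

link 0 = ground. State L|J1|J2 = 1|0|0
+link1  2|0|0
P(0,1) f=1→J1  2|1|0
+link2  3|1|0
R(2,0) f=1→J1  3|2|0
+link3  4|2|0
C(3,1) f=2→J2  4|2|1
PS(0,3) f=2→J2  4|2|2
P(3,2) f=1→J1  4|3|2
+link4  5|3|2
R(1,4) f=1→J1  5|4|2
PS(4,2) f=2→J2  5|4|3
PS(0,4) f=2→J2  5|4|4
M = 3(5−1)−2·4−4 = 12−8−4 = 0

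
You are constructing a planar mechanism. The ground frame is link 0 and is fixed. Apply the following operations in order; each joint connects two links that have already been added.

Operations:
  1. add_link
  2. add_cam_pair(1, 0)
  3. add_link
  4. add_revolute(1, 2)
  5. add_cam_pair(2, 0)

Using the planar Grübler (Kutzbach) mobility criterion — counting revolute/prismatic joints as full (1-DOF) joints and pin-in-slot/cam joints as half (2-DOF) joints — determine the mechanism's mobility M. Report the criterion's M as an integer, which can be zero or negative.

ground; <1,0,0>
#1 <2,0,0>
C:1↔0 J2 <2,0,1>
#2 <3,0,1>
R:1↔2 J1 <3,1,1>
C:2↔0 J2 <3,1,2>
3×2 − 2×1 − 1×2 = 2

M = 2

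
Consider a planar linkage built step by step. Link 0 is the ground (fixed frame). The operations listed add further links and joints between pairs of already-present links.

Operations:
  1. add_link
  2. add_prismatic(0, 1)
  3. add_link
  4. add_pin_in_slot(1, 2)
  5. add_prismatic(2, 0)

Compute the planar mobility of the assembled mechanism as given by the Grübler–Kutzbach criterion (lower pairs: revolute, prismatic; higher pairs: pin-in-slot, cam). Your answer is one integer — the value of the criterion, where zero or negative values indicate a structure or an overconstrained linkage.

M = 1

ground; <1,0,0>
#1 <2,0,0>
P:0↔1 J1 <2,1,0>
#2 <3,1,0>
PS:1↔2 J2 <3,1,1>
P:2↔0 J1 <3,2,1>
3×2 − 2×2 − 1×1 = 1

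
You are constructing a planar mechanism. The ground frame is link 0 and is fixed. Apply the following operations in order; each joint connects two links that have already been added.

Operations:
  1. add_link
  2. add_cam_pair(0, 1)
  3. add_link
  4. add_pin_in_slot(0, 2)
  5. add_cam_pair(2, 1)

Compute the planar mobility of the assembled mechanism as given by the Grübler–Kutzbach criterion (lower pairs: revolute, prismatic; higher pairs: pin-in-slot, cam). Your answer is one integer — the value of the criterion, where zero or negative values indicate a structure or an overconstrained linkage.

M = 3

ground; <1,0,0>
#1 <2,0,0>
C:0↔1 J2 <2,0,1>
#2 <3,0,1>
PS:0↔2 J2 <3,0,2>
C:2↔1 J2 <3,0,3>
3×2 − 2×0 − 1×3 = 3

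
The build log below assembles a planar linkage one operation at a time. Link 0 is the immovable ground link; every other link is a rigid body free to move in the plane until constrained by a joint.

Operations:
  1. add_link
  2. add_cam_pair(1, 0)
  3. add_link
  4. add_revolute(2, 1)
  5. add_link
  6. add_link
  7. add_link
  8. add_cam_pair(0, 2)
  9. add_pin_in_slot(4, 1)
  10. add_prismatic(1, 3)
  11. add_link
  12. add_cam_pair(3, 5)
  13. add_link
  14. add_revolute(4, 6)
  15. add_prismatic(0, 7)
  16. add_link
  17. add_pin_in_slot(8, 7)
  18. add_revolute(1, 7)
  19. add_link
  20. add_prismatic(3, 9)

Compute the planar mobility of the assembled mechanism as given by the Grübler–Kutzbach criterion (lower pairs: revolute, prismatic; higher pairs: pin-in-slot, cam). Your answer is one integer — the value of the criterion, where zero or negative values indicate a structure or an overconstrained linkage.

M = 10

(L,J1,J2)=(1,0,0); link0 fixed
link1: (2,0,0)
C 1-0 [J2]: (2,0,1)
link2: (3,0,1)
R 2-1 [J1]: (3,1,1)
link3: (4,1,1)
link4: (5,1,1)
link5: (6,1,1)
C 0-2 [J2]: (6,1,2)
PS 4-1 [J2]: (6,1,3)
P 1-3 [J1]: (6,2,3)
link6: (7,2,3)
C 3-5 [J2]: (7,2,4)
link7: (8,2,4)
R 4-6 [J1]: (8,3,4)
P 0-7 [J1]: (8,4,4)
link8: (9,4,4)
PS 8-7 [J2]: (9,4,5)
R 1-7 [J1]: (9,5,5)
link9: (10,5,5)
P 3-9 [J1]: (10,6,5)
Grübler: 3·9 − 2·6 − 5 = 10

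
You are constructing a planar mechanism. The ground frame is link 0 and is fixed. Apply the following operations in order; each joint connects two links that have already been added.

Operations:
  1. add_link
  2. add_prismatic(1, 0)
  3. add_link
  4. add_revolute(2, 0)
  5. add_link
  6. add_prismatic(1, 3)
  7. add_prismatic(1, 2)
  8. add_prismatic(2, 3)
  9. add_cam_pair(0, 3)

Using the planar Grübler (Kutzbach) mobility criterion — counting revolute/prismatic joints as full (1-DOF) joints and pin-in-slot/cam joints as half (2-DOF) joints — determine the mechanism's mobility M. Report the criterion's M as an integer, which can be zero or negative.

link 0 = ground. State L|J1|J2 = 1|0|0
+link1  2|0|0
P(1,0) f=1→J1  2|1|0
+link2  3|1|0
R(2,0) f=1→J1  3|2|0
+link3  4|2|0
P(1,3) f=1→J1  4|3|0
P(1,2) f=1→J1  4|4|0
P(2,3) f=1→J1  4|5|0
C(0,3) f=2→J2  4|5|1
M = 3(4−1)−2·5−1 = 9−10−1 = -2

M = -2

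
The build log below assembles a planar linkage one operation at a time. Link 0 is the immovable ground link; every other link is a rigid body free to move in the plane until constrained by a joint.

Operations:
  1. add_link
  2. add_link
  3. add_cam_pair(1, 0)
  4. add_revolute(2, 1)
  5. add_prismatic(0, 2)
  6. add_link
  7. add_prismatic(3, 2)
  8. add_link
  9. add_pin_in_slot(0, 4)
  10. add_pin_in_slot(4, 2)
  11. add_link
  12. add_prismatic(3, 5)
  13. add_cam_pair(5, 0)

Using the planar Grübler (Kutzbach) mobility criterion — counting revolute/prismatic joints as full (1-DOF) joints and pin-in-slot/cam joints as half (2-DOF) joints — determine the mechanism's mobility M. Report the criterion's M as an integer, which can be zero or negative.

L=1 J1=0 J2=0
add link → L=2 J1=0 J2=0
add link → L=3 J1=0 J2=0
C@1,0 dof=2 J2 → L=3 J1=0 J2=1
R@2,1 dof=1 J1 → L=3 J1=1 J2=1
P@0,2 dof=1 J1 → L=3 J1=2 J2=1
add link → L=4 J1=2 J2=1
P@3,2 dof=1 J1 → L=4 J1=3 J2=1
add link → L=5 J1=3 J2=1
PS@0,4 dof=2 J2 → L=5 J1=3 J2=2
PS@4,2 dof=2 J2 → L=5 J1=3 J2=3
add link → L=6 J1=3 J2=3
P@3,5 dof=1 J1 → L=6 J1=4 J2=3
C@5,0 dof=2 J2 → L=6 J1=4 J2=4
M=3(L−1)−2J1−J2=3·5−2·4−4=3

M = 3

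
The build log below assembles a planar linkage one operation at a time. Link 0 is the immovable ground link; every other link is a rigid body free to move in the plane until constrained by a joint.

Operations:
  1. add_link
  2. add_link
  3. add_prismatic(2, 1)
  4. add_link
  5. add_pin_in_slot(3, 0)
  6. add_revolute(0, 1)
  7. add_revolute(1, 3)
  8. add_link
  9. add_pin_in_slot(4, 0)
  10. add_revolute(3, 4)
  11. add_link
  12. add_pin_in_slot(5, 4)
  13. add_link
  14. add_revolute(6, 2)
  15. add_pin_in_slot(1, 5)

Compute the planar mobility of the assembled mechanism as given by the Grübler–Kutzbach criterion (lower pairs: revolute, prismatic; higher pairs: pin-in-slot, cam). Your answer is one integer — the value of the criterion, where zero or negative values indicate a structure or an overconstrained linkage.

M = 4

link 0 = ground. State L|J1|J2 = 1|0|0
+link1  2|0|0
+link2  3|0|0
P(2,1) f=1→J1  3|1|0
+link3  4|1|0
PS(3,0) f=2→J2  4|1|1
R(0,1) f=1→J1  4|2|1
R(1,3) f=1→J1  4|3|1
+link4  5|3|1
PS(4,0) f=2→J2  5|3|2
R(3,4) f=1→J1  5|4|2
+link5  6|4|2
PS(5,4) f=2→J2  6|4|3
+link6  7|4|3
R(6,2) f=1→J1  7|5|3
PS(1,5) f=2→J2  7|5|4
M = 3(7−1)−2·5−4 = 18−10−4 = 4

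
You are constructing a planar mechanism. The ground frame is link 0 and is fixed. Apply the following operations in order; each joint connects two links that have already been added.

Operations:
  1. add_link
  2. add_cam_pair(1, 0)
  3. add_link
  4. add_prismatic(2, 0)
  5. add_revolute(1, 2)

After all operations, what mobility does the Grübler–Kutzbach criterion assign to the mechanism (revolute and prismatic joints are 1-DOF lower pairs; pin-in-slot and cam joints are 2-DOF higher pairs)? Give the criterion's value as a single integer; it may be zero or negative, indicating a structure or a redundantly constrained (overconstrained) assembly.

M = 1

L=1 J1=0 J2=0
add link → L=2 J1=0 J2=0
C@1,0 dof=2 J2 → L=2 J1=0 J2=1
add link → L=3 J1=0 J2=1
P@2,0 dof=1 J1 → L=3 J1=1 J2=1
R@1,2 dof=1 J1 → L=3 J1=2 J2=1
M=3(L−1)−2J1−J2=3·2−2·2−1=1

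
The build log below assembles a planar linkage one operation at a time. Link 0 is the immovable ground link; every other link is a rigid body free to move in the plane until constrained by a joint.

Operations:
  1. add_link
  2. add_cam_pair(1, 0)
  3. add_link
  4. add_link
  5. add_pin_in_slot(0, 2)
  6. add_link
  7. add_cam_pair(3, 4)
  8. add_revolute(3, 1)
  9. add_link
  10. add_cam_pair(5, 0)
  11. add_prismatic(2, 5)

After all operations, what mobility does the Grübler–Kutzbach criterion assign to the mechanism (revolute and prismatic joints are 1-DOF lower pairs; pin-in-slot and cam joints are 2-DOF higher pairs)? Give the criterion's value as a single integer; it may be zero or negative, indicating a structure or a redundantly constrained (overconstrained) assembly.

ground; <1,0,0>
#1 <2,0,0>
C:1↔0 J2 <2,0,1>
#2 <3,0,1>
#3 <4,0,1>
PS:0↔2 J2 <4,0,2>
#4 <5,0,2>
C:3↔4 J2 <5,0,3>
R:3↔1 J1 <5,1,3>
#5 <6,1,3>
C:5↔0 J2 <6,1,4>
P:2↔5 J1 <6,2,4>
3×5 − 2×2 − 1×4 = 7

M = 7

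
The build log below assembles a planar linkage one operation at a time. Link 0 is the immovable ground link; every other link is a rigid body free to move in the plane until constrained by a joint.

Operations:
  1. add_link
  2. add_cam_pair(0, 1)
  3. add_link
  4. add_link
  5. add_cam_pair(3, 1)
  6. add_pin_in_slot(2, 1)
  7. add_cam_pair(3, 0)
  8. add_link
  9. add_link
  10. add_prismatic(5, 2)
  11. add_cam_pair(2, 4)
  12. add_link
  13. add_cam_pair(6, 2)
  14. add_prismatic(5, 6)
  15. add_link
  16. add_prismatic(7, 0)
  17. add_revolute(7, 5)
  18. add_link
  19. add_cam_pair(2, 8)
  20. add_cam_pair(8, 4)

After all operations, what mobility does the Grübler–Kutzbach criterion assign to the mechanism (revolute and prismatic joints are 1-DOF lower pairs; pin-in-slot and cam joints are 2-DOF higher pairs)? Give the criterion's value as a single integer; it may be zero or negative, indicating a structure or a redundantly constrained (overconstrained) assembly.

link 0 = ground. State L|J1|J2 = 1|0|0
+link1  2|0|0
C(0,1) f=2→J2  2|0|1
+link2  3|0|1
+link3  4|0|1
C(3,1) f=2→J2  4|0|2
PS(2,1) f=2→J2  4|0|3
C(3,0) f=2→J2  4|0|4
+link4  5|0|4
+link5  6|0|4
P(5,2) f=1→J1  6|1|4
C(2,4) f=2→J2  6|1|5
+link6  7|1|5
C(6,2) f=2→J2  7|1|6
P(5,6) f=1→J1  7|2|6
+link7  8|2|6
P(7,0) f=1→J1  8|3|6
R(7,5) f=1→J1  8|4|6
+link8  9|4|6
C(2,8) f=2→J2  9|4|7
C(8,4) f=2→J2  9|4|8
M = 3(9−1)−2·4−8 = 24−8−8 = 8

M = 8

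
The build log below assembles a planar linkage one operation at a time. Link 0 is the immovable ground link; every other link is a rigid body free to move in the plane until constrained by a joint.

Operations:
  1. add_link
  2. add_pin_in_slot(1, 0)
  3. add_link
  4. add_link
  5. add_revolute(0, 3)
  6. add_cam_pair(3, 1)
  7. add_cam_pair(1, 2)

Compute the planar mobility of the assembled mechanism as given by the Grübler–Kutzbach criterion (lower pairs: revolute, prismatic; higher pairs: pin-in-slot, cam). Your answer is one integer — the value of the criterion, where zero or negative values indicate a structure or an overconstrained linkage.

[1;0;0] (link 0 is ground)
L+ [2;0;0]
PS(1,0)∈J2 [2;0;1]
L+ [3;0;1]
L+ [4;0;1]
R(0,3)∈J1 [4;1;1]
C(3,1)∈J2 [4;1;2]
C(1,2)∈J2 [4;1;3]
mobility = 9 − 2 − 3 = 4

M = 4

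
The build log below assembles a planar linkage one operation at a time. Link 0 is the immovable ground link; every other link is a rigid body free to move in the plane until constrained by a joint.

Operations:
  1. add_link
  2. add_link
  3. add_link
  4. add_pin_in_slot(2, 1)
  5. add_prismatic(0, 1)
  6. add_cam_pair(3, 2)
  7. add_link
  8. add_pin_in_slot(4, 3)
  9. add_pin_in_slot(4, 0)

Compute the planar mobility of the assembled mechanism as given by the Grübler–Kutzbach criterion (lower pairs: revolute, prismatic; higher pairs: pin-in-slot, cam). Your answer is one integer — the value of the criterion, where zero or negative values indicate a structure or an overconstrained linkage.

M = 6

link 0 = ground. State L|J1|J2 = 1|0|0
+link1  2|0|0
+link2  3|0|0
+link3  4|0|0
PS(2,1) f=2→J2  4|0|1
P(0,1) f=1→J1  4|1|1
C(3,2) f=2→J2  4|1|2
+link4  5|1|2
PS(4,3) f=2→J2  5|1|3
PS(4,0) f=2→J2  5|1|4
M = 3(5−1)−2·1−4 = 12−2−4 = 6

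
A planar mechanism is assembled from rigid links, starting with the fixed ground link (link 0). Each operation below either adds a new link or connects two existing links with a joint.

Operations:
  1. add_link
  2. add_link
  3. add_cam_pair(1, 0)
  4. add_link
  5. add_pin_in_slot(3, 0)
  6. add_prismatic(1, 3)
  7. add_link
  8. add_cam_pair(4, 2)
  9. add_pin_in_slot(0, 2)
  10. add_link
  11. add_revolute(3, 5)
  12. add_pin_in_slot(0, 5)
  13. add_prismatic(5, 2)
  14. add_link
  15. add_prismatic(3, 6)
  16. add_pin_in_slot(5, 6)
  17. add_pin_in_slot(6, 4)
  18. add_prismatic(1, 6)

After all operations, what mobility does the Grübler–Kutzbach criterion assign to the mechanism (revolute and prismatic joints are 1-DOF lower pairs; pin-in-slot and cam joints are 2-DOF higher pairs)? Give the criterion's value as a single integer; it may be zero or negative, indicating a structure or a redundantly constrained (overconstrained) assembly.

M = 1

L=1 J1=0 J2=0
add link → L=2 J1=0 J2=0
add link → L=3 J1=0 J2=0
C@1,0 dof=2 J2 → L=3 J1=0 J2=1
add link → L=4 J1=0 J2=1
PS@3,0 dof=2 J2 → L=4 J1=0 J2=2
P@1,3 dof=1 J1 → L=4 J1=1 J2=2
add link → L=5 J1=1 J2=2
C@4,2 dof=2 J2 → L=5 J1=1 J2=3
PS@0,2 dof=2 J2 → L=5 J1=1 J2=4
add link → L=6 J1=1 J2=4
R@3,5 dof=1 J1 → L=6 J1=2 J2=4
PS@0,5 dof=2 J2 → L=6 J1=2 J2=5
P@5,2 dof=1 J1 → L=6 J1=3 J2=5
add link → L=7 J1=3 J2=5
P@3,6 dof=1 J1 → L=7 J1=4 J2=5
PS@5,6 dof=2 J2 → L=7 J1=4 J2=6
PS@6,4 dof=2 J2 → L=7 J1=4 J2=7
P@1,6 dof=1 J1 → L=7 J1=5 J2=7
M=3(L−1)−2J1−J2=3·6−2·5−7=1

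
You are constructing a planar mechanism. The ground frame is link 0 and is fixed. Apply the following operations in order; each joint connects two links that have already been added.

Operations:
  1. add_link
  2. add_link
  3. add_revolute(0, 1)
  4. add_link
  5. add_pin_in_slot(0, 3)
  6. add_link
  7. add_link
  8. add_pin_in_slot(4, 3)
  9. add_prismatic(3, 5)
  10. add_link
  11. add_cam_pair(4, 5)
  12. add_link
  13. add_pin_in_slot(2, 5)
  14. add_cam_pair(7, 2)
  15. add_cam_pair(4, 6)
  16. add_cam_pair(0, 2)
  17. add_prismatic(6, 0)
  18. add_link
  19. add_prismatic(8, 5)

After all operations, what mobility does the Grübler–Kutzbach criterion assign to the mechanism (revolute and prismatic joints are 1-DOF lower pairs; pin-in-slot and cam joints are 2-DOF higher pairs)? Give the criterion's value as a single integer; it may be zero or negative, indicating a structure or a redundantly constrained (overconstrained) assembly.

link 0 = ground. State L|J1|J2 = 1|0|0
+link1  2|0|0
+link2  3|0|0
R(0,1) f=1→J1  3|1|0
+link3  4|1|0
PS(0,3) f=2→J2  4|1|1
+link4  5|1|1
+link5  6|1|1
PS(4,3) f=2→J2  6|1|2
P(3,5) f=1→J1  6|2|2
+link6  7|2|2
C(4,5) f=2→J2  7|2|3
+link7  8|2|3
PS(2,5) f=2→J2  8|2|4
C(7,2) f=2→J2  8|2|5
C(4,6) f=2→J2  8|2|6
C(0,2) f=2→J2  8|2|7
P(6,0) f=1→J1  8|3|7
+link8  9|3|7
P(8,5) f=1→J1  9|4|7
M = 3(9−1)−2·4−7 = 24−8−7 = 9

M = 9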